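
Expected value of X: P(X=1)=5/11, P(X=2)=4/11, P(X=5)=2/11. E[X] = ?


E[X] = sum(x * P(x))
= 1*5/11 + 2*4/11 + 5*2/11
= 23/11

23/11


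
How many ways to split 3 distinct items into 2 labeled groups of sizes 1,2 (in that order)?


3! = 6
Denominator: 1!=1 * 2!=2
Coefficient = 6 / 2 = 3

3


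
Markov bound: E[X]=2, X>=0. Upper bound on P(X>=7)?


Markov: P(X >= a) <= E[X]/a
P(X >= 7) <= 2/7

2/7


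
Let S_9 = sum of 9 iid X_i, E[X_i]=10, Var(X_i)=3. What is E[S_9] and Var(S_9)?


E[S_n] = n*mu = 9*10 = 90
Var(S_n) = n*sigma^2 = 9*3 = 27

E[S_9]=90, Var(S_9)=27


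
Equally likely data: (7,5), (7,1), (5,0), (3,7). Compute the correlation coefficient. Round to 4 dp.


Cov(X,Y) = -2.1250, Var(X) = 2.7500, Var(Y) = 8.1875
rho = Cov/(sqrt(VarX)*sqrt(VarY)) = -0.4478

-0.4478


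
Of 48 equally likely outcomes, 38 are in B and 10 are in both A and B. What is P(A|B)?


P(A|B) = P(A∩B)/P(B) = (10/48)/(38/48) = 10/38 = 5/19

5/19


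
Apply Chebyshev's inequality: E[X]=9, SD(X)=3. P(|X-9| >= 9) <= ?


k = 9/3 = 3
Chebyshev: P(|X-mu| >= k*sigma) <= 1/k^2 = 1/3^2 = 1/9

1/9


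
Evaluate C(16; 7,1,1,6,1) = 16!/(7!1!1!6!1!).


16! = 20922789888000
Denominator: 7!=5040 * 1!=1 * 1!=1 * 6!=720 * 1!=1
Coefficient = 20922789888000 / 3628800 = 5765760

5765760


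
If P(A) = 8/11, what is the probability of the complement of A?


P(A') = 1 - P(A) = 1 - 8/11 = 3/11

3/11


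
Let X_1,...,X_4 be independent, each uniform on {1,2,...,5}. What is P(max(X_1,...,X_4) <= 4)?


P(max <= 4) = P(all X_i <= 4) = (P(X_1 <= 4))^4
= (4/5)^4 = 256/625

256/625


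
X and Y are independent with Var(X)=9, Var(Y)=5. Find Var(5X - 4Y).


Independence => Cov(X,Y)=0
Var(5X - 4Y) = 5^2*Var(X) + (-4)^2*Var(Y)
= 25*9 + 16*5 = 305

305


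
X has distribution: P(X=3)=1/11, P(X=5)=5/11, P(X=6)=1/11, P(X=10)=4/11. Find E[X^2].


E[X^2] = sum(g(x)*P(x))
= 9*1/11 + 25*5/11 + 36*1/11 + 100*4/11
= 570/11

570/11


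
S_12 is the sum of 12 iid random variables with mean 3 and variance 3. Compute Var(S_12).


By independence, Var(S_n) = n*Var(X_1) = 12*3 = 36

36


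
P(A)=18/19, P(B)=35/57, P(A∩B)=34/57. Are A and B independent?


P(A)*P(B) = 18/19*35/57 = 210/361
P(A∩B) = 34/57 != 210/361, so not independent

No, A and B are not independent


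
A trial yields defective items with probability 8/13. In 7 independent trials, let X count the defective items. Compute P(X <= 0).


P(X<=0) = P(X=0)
= 78125/62748517
= 78125/62748517

78125/62748517


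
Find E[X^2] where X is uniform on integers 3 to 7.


E[X^2] = (1/5) * sum(x^2 for x=3..7)
= 135/5 = 27

27


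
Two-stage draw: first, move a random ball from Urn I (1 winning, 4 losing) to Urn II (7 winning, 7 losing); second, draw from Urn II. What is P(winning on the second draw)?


P(transfer winning) = 1/5; P(transfer losing) = 4/5
If winning transferred: Urn II has 8 winning of 15, so P(winning|winning moved) = 8/15
If losing transferred: Urn II has 7 winning of 15, so P(winning|losing moved) = 7/15
By total probability: P(winning) = 1/5*8/15 + 4/5*7/15 = 12/25

12/25


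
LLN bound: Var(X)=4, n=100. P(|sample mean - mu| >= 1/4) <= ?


Var(Xbar) = Var(X)/n = 4/100
Chebyshev: P(|Xbar-mu| >= 1/4) <= Var(Xbar)/(1/4)^2 = (1/25)/(1/16) = 16/25

16/25


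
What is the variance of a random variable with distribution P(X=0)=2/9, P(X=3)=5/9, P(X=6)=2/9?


E[X] = 3, E[X^2] = 13
Var(X) = E[X^2] - (E[X])^2 = 13 - (3)^2 = 4

4


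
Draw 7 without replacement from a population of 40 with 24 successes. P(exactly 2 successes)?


P(X=2) = C(24,2)*C(16,5) / C(40,7)
= 276*4368 / 18643560
= 1205568/18643560 = 3864/59755

3864/59755


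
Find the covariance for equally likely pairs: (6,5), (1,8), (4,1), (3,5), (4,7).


E[X]=18/5, E[Y]=26/5, E[XY]=17
Cov(X,Y) = E[XY] - E[X]E[Y] = 17 - 18/5*26/5 = -43/25

-43/25


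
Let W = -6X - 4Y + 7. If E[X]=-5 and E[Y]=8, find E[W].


E[-6X - 4Y + 7] = -6*E[X] - 4*E[Y] + 7
= (-6)*(-5) + (-4)*(8) + (7)
= 30 - 32 + 7 = 5

5


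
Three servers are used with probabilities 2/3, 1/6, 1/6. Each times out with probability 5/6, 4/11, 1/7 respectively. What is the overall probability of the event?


P(A) = P(A|B1)P(B1) + P(A|B2)P(B2) + P(A|B3)P(B3)
= 5/6*2/3 + 4/11*1/6 + 1/7*1/6
= 5/9 + 2/33 + 1/42 = 887/1386

887/1386


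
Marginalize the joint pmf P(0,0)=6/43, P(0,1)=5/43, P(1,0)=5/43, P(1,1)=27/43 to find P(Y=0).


P(Y=0) = P(0,0)+P(1,0) = 6/43 + 5/43 = 11/43

11/43


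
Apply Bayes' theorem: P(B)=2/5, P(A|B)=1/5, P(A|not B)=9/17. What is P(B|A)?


P(A) = P(A|B)P(B) + P(A|B')P(B') = 1/5*2/5 + 9/17*3/5 = 169/425
P(B|A) = P(A|B)P(B)/P(A) = (2/25)/(169/425) = 34/169

34/169


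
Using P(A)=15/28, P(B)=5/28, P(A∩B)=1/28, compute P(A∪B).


P(A∪B) = P(A) + P(B) - P(A∩B)
= 15/28 + 5/28 - 1/28 = 19/28

19/28


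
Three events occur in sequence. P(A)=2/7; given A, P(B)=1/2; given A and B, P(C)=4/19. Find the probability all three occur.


P(A∩B∩C) = P(A) * P(B|A) * P(C|A∩B)
= 2/7 * 1/2 * 4/19
= 1/7 * 4/19 = 4/133

4/133


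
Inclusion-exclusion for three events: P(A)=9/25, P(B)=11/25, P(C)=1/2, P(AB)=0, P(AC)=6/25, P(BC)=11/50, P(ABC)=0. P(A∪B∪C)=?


P(A∪B∪C) = P(A)+P(B)+P(C) - P(AB)-P(AC)-P(BC) + P(ABC)
= 9/25+11/25+1/2 - 0-6/25-11/50 + 0
= 21/25

21/25


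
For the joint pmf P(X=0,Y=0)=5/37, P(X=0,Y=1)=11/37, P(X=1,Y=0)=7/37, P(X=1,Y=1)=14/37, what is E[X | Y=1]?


P(Y=1) = 25/37
E[X|Y=1] = (0*11 + 1*14)/25 = 14/25

14/25


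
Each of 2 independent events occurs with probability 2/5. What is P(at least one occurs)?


P(at least one) = 1 - P(none)
P(none) = (1 - 2/5)^2 = (3/5)^2 = 9/25
P(at least one) = 1 - 9/25 = 16/25

16/25


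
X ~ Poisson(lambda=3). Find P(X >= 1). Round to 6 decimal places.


P(X>=1) = 1 - P(X<=0) = 1 - (e^(-3)*3^0/0!)
≈ 1 - 0.0497870684 = 0.9502129316
≈ 0.950213

0.950213


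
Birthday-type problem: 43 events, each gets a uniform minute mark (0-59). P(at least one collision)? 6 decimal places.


P(all different) = prod((60-i)/60 for i=0..42) = 0.000000
P(at least one match) = 1 - 0.000000 = 1.000000

1.000000


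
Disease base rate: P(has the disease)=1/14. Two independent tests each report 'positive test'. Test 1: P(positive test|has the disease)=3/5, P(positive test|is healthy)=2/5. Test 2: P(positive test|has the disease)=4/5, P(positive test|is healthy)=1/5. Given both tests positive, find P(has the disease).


After test 1: P(+) = 3/5*1/14 + 2/5*13/14 = 29/70
P(B|+) = (3/70)/(29/70) = 3/29
After test 2 (use post1 as new prior): P(+) = 4/5*3/29 + 1/5*26/29 = 38/145
P(B|+,+) = (12/145)/(38/145) = 6/19

6/19


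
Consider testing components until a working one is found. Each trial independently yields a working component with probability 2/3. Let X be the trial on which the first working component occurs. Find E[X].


For geometric (trials until first success), E[X] = 1/p = 1/(2/3) = 3/2

3/2


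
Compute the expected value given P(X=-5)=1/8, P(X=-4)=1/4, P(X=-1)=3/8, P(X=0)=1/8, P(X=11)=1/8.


E[X] = sum(x * P(x))
= -5*1/8 - 4*1/4 - 1*3/8 + 0*1/8 + 11*1/8
= -5/8

-5/8


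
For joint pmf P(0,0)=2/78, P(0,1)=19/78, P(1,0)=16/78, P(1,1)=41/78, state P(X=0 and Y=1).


Read from table: P(X=0, Y=1) = 19/78

19/78


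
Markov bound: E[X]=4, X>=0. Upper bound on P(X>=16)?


Markov: P(X >= a) <= E[X]/a
P(X >= 16) <= 4/16 = 1/4

1/4


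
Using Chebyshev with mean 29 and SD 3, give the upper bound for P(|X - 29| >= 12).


k = 12/3 = 4
Chebyshev: P(|X-mu| >= k*sigma) <= 1/k^2 = 1/4^2 = 1/16

1/16


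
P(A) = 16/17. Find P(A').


P(A') = 1 - P(A) = 1 - 16/17 = 1/17

1/17


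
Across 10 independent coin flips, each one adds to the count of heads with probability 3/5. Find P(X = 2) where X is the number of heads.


P(X=2) = C(10,2) * p^2 * (1-p)^8
= 45 * 9/25 * 256/390625
= 20736/1953125

20736/1953125


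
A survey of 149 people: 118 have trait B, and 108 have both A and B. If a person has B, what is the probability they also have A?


P(A|B) = P(A∩B)/P(B) = (108/149)/(118/149) = 108/118 = 54/59

54/59


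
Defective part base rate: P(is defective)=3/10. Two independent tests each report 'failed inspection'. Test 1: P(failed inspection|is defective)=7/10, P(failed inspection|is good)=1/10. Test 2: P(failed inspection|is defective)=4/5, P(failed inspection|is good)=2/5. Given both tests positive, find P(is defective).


After test 1: P(+) = 7/10*3/10 + 1/10*7/10 = 7/25
P(B|+) = (21/100)/(7/25) = 3/4
After test 2 (use post1 as new prior): P(+) = 4/5*3/4 + 2/5*1/4 = 7/10
P(B|+,+) = (3/5)/(7/10) = 6/7

6/7


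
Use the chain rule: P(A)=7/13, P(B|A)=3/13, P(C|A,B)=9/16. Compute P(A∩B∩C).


P(A∩B∩C) = P(A) * P(B|A) * P(C|A∩B)
= 7/13 * 3/13 * 9/16
= 21/169 * 9/16 = 189/2704

189/2704


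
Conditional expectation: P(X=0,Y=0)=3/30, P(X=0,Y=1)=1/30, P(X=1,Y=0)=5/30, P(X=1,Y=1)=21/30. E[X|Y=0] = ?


P(Y=0) = 8/30
E[X|Y=0] = (0*3 + 1*5)/8 = 5/8

5/8


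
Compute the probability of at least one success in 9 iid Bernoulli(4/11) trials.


P(at least one) = 1 - P(none)
P(none) = (1 - 4/11)^9 = (7/11)^9 = 40353607/2357947691
P(at least one) = 1 - 40353607/2357947691 = 2317594084/2357947691

2317594084/2357947691


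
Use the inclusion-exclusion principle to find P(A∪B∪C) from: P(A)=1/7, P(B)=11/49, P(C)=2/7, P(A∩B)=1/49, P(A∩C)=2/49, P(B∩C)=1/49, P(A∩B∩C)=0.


P(A∪B∪C) = P(A)+P(B)+P(C) - P(AB)-P(AC)-P(BC) + P(ABC)
= 1/7+11/49+2/7 - 1/49-2/49-1/49 + 0
= 4/7

4/7


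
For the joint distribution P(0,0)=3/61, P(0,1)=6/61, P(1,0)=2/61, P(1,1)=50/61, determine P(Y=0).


P(Y=0) = P(0,0)+P(1,0) = 3/61 + 2/61 = 5/61

5/61


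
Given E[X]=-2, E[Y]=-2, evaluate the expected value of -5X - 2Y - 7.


E[-5X - 2Y - 7] = -5*E[X] - 2*E[Y] - 7
= (-5)*(-2) + (-2)*(-2) + (-7)
= 10 + 4 - 7 = 7

7


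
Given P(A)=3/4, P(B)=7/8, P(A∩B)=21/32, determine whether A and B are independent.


P(A)*P(B) = 3/4*7/8 = 21/32
P(A∩B) = 21/32, which equals P(A)P(B), so independent

Yes, A and B are independent


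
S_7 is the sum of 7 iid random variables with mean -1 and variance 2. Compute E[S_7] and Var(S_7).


E[S_n] = n*mu = 7*-1 = -7
Var(S_n) = n*sigma^2 = 7*2 = 14

E[S_7]=-7, Var(S_7)=14


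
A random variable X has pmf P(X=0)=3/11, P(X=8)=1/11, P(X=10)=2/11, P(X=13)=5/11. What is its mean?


E[X] = sum(x * P(x))
= 0*3/11 + 8*1/11 + 10*2/11 + 13*5/11
= 93/11

93/11


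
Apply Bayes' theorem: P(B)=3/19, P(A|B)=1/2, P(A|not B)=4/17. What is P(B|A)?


P(A) = P(A|B)P(B) + P(A|B')P(B') = 1/2*3/19 + 4/17*16/19 = 179/646
P(B|A) = P(A|B)P(B)/P(A) = (3/38)/(179/646) = 51/179

51/179


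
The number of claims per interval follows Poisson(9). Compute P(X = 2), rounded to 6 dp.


P(X=2) = e^(-9) * 9^2 / 2!
≈ 0.0001234098041 * 81 / 2
≈ 0.004998

0.004998


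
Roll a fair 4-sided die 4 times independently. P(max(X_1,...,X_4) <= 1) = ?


P(max <= 1) = P(all X_i <= 1) = (P(X_1 <= 1))^4
= (1/4)^4 = 1/256

1/256


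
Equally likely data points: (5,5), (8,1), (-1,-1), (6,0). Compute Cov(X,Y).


E[X]=9/2, E[Y]=5/4, E[XY]=17/2
Cov(X,Y) = E[XY] - E[X]E[Y] = 17/2 - 9/2*5/4 = 23/8

23/8


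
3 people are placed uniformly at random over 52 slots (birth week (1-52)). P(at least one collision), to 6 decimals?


P(all different) = prod((52-i)/52 for i=0..2) = 0.943047
P(at least one match) = 1 - 0.943047 = 0.056953

0.056953


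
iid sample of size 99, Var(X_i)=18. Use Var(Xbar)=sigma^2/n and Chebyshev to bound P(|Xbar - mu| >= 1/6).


Var(Xbar) = Var(X)/n = 18/99
Chebyshev: P(|Xbar-mu| >= 1/6) <= Var(Xbar)/(1/6)^2 = (2/11)/(1/36) = 72/11
Bound exceeds 1, so trivial bound: 1

1


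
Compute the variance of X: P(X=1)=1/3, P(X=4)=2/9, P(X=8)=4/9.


E[X] = 43/9, E[X^2] = 97/3
Var(X) = E[X^2] - (E[X])^2 = 97/3 - (43/9)^2 = 770/81

770/81


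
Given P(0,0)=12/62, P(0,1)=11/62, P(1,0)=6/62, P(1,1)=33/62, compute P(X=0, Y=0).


Read from table: P(X=0, Y=0) = 12/62 = 6/31

6/31


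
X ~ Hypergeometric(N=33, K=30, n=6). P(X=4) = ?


P(X=4) = C(30,4)*C(3,2) / C(33,6)
= 27405*3 / 1107568
= 82215/1107568 = 405/5456

405/5456


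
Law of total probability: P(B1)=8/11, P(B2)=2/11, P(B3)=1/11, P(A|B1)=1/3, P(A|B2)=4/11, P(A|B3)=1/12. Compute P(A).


P(A) = P(A|B1)P(B1) + P(A|B2)P(B2) + P(A|B3)P(B3)
= 1/3*8/11 + 4/11*2/11 + 1/12*1/11
= 8/33 + 8/121 + 1/132 = 153/484

153/484


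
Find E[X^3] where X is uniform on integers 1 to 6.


E[X^3] = (1/6) * sum(x^3 for x=1..6)
= 441/6 = 147/2

147/2


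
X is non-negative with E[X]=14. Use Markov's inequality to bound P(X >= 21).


Markov: P(X >= a) <= E[X]/a
P(X >= 21) <= 14/21 = 2/3

2/3


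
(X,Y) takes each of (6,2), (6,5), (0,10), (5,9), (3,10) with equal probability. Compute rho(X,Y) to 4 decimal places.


Cov(X,Y) = -5.4000, Var(X) = 5.2000, Var(Y) = 10.1600
rho = Cov/(sqrt(VarX)*sqrt(VarY)) = -0.7429

-0.7429


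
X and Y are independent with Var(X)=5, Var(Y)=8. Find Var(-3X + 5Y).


Independence => Cov(X,Y)=0
Var(-3X + 5Y) = (-3)^2*Var(X) + 5^2*Var(Y)
= 9*5 + 25*8 = 245

245


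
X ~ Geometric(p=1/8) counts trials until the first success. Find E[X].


For geometric (trials until first success), E[X] = 1/p = 1/(1/8) = 8

8


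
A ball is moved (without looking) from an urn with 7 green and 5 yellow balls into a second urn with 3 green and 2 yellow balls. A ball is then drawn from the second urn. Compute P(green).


P(transfer green) = 7/12; P(transfer yellow) = 5/12
If green transferred: Urn II has 4 green of 6, so P(green|green moved) = 2/3
If yellow transferred: Urn II has 3 green of 6, so P(green|yellow moved) = 1/2
By total probability: P(green) = 7/12*2/3 + 5/12*1/2 = 43/72

43/72


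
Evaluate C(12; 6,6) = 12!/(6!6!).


12! = 479001600
Denominator: 6!=720 * 6!=720
Coefficient = 479001600 / 518400 = 924

924


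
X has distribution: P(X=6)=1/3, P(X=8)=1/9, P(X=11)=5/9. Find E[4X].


E[4X] = sum(g(x)*P(x))
= 24*1/3 + 32*1/9 + 44*5/9
= 36

36


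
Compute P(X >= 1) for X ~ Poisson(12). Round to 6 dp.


P(X>=1) = 1 - P(X<=0) = 1 - (e^(-12)*12^0/0!)
≈ 1 - 0.0000061442 = 0.9999938558
≈ 0.999994

0.999994


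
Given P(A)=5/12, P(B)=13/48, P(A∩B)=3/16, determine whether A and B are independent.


P(A)*P(B) = 5/12*13/48 = 65/576
P(A∩B) = 3/16 != 65/576, so not independent

No, A and B are not independent


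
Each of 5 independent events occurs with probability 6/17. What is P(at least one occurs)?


P(at least one) = 1 - P(none)
P(none) = (1 - 6/17)^5 = (11/17)^5 = 161051/1419857
P(at least one) = 1 - 161051/1419857 = 1258806/1419857

1258806/1419857


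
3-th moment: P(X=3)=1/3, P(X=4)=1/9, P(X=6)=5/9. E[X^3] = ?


E[X^3] = sum(x^3 * P(x))
= 27*1/3 + 64*1/9 + 216*5/9
= 1225/9

1225/9


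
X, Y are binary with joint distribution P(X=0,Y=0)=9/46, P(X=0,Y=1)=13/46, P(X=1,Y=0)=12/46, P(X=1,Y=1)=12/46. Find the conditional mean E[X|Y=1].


P(Y=1) = 25/46
E[X|Y=1] = (0*13 + 1*12)/25 = 12/25

12/25


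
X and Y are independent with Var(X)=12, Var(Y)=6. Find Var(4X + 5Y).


Independence => Cov(X,Y)=0
Var(4X + 5Y) = 4^2*Var(X) + 5^2*Var(Y)
= 16*12 + 25*6 = 342

342


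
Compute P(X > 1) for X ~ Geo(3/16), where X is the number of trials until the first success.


P(X > 1) = P(first 1 trials all fail) = (1-p)^1 = (13/16)^1 = 13/16

13/16


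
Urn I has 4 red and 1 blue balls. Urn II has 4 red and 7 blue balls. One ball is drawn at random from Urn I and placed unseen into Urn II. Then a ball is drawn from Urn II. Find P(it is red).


P(transfer red) = 4/5; P(transfer blue) = 1/5
If red transferred: Urn II has 5 red of 12, so P(red|red moved) = 5/12
If blue transferred: Urn II has 4 red of 12, so P(red|blue moved) = 1/3
By total probability: P(red) = 4/5*5/12 + 1/5*1/3 = 2/5

2/5


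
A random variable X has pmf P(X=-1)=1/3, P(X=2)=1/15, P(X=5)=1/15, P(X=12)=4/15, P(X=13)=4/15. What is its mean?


E[X] = sum(x * P(x))
= -1*1/3 + 2*1/15 + 5*1/15 + 12*4/15 + 13*4/15
= 34/5

34/5


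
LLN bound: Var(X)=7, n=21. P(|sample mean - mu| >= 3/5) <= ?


Var(Xbar) = Var(X)/n = 7/21
Chebyshev: P(|Xbar-mu| >= 3/5) <= Var(Xbar)/(3/5)^2 = (1/3)/(9/25) = 25/27

25/27


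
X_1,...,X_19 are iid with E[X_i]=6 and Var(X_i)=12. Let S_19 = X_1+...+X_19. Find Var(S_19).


By independence, Var(S_n) = n*Var(X_1) = 19*12 = 228

228


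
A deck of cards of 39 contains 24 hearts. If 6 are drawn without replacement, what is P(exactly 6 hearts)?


P(X=6) = C(24,6)*C(15,0) / C(39,6)
= 134596*1 / 3262623
= 134596/3262623 = 1012/24531

1012/24531


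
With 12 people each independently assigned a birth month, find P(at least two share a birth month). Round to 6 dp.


P(all different) = prod((12-i)/12 for i=0..11) = 0.000054
P(at least one match) = 1 - 0.000054 = 0.999946

0.999946


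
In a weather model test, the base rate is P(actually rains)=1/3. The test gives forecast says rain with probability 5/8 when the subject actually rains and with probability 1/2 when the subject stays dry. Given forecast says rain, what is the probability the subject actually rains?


P(A) = P(A|B)P(B) + P(A|B')P(B') = 5/8*1/3 + 1/2*2/3 = 13/24
P(B|A) = P(A|B)P(B)/P(A) = (5/24)/(13/24) = 5/13

5/13


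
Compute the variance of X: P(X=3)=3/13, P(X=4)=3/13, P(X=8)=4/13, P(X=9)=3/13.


E[X] = 80/13, E[X^2] = 574/13
Var(X) = E[X^2] - (E[X])^2 = 574/13 - (80/13)^2 = 1062/169

1062/169


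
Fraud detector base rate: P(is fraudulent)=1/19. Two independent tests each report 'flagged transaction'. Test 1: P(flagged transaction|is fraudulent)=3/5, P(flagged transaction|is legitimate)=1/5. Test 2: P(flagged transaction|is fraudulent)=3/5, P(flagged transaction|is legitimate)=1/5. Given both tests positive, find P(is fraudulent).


After test 1: P(+) = 3/5*1/19 + 1/5*18/19 = 21/95
P(B|+) = (3/95)/(21/95) = 1/7
After test 2 (use post1 as new prior): P(+) = 3/5*1/7 + 1/5*6/7 = 9/35
P(B|+,+) = (3/35)/(9/35) = 1/3

1/3


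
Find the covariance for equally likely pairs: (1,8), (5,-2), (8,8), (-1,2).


E[X]=13/4, E[Y]=4, E[XY]=15
Cov(X,Y) = E[XY] - E[X]E[Y] = 15 - 13/4*4 = 2

2


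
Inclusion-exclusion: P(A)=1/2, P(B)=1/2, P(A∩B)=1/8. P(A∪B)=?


P(A∪B) = P(A) + P(B) - P(A∩B)
= 1/2 + 1/2 - 1/8 = 7/8

7/8


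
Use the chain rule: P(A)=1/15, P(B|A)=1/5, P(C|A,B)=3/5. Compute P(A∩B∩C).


P(A∩B∩C) = P(A) * P(B|A) * P(C|A∩B)
= 1/15 * 1/5 * 3/5
= 1/75 * 3/5 = 1/125

1/125


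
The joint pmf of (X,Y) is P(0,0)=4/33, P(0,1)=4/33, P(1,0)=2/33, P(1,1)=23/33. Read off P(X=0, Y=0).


Read from table: P(X=0, Y=0) = 4/33

4/33


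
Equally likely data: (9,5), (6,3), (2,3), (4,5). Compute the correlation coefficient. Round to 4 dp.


Cov(X,Y) = 1.2500, Var(X) = 6.6875, Var(Y) = 1.0000
rho = Cov/(sqrt(VarX)*sqrt(VarY)) = 0.4834

0.4834


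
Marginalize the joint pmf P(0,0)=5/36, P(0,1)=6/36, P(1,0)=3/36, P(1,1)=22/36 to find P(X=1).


P(X=1) = P(1,0)+P(1,1) = 3/36 + 22/36 = 25/36

25/36


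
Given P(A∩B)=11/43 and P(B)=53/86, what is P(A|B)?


P(A|B) = P(A∩B)/P(B) = (22/86)/(53/86) = 22/53

22/53


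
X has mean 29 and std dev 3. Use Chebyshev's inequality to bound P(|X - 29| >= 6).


k = 6/3 = 2
Chebyshev: P(|X-mu| >= k*sigma) <= 1/k^2 = 1/2^2 = 1/4

1/4


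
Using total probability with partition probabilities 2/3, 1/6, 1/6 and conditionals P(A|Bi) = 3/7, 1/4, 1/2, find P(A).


P(A) = P(A|B1)P(B1) + P(A|B2)P(B2) + P(A|B3)P(B3)
= 3/7*2/3 + 1/4*1/6 + 1/2*1/6
= 2/7 + 1/24 + 1/12 = 23/56

23/56


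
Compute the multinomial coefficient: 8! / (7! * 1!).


8! = 40320
Denominator: 7!=5040 * 1!=1
Coefficient = 40320 / 5040 = 8

8


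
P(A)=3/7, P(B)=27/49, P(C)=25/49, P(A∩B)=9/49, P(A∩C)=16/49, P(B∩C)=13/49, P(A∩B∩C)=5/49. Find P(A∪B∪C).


P(A∪B∪C) = P(A)+P(B)+P(C) - P(AB)-P(AC)-P(BC) + P(ABC)
= 3/7+27/49+25/49 - 9/49-16/49-13/49 + 5/49
= 40/49

40/49


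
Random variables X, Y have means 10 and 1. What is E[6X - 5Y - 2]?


E[6X - 5Y - 2] = 6*E[X] - 5*E[Y] - 2
= (6)*(10) + (-5)*(1) + (-2)
= 60 - 5 - 2 = 53

53


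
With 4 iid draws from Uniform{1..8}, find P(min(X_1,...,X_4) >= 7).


P(min >= 7) = P(all X_i >= 7) = (P(X_1 >= 7))^4
= (2/8)^4 = (1/4)^4 = 1/256

1/256


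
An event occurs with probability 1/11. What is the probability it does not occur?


P(A') = 1 - P(A) = 1 - 1/11 = 10/11

10/11


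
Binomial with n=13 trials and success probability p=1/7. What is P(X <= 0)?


P(X<=0) = P(X=0)
= 13060694016/96889010407
= 13060694016/96889010407

13060694016/96889010407


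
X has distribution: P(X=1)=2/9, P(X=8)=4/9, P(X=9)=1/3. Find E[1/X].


E[1/X] = sum(g(x)*P(x))
= 1*2/9 + 1/8*4/9 + 1/9*1/3
= 17/54

17/54


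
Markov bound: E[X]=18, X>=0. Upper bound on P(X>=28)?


Markov: P(X >= a) <= E[X]/a
P(X >= 28) <= 18/28 = 9/14

9/14


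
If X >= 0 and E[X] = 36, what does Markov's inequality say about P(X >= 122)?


Markov: P(X >= a) <= E[X]/a
P(X >= 122) <= 36/122 = 18/61

18/61


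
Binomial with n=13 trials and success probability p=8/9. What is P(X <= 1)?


P(X<=1) = P(X=0) + P(X=1)
= 1/2541865828329 + 104/2541865828329
= 35/847288609443

35/847288609443


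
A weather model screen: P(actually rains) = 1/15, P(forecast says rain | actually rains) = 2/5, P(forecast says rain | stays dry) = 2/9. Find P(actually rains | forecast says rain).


P(A) = P(A|B)P(B) + P(A|B')P(B') = 2/5*1/15 + 2/9*14/15 = 158/675
P(B|A) = P(A|B)P(B)/P(A) = (2/75)/(158/675) = 9/79

9/79


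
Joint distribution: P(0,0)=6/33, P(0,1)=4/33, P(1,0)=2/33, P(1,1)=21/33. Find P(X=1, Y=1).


Read from table: P(X=1, Y=1) = 21/33 = 7/11

7/11


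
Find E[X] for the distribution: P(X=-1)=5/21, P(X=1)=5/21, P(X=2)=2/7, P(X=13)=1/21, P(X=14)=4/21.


E[X] = sum(x * P(x))
= -1*5/21 + 1*5/21 + 2*2/7 + 13*1/21 + 14*4/21
= 27/7

27/7


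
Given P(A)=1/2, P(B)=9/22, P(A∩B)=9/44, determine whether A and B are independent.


P(A)*P(B) = 1/2*9/22 = 9/44
P(A∩B) = 9/44, which equals P(A)P(B), so independent

Yes, A and B are independent


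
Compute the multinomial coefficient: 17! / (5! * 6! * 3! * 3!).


17! = 355687428096000
Denominator: 5!=120 * 6!=720 * 3!=6 * 3!=6
Coefficient = 355687428096000 / 3110400 = 114354240

114354240


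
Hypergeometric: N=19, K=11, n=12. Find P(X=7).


P(X=7) = C(11,7)*C(8,5) / C(19,12)
= 330*56 / 50388
= 18480/50388 = 1540/4199

1540/4199


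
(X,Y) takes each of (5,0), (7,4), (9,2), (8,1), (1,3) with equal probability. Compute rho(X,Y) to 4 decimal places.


Cov(X,Y) = -0.6000, Var(X) = 8.0000, Var(Y) = 2.0000
rho = Cov/(sqrt(VarX)*sqrt(VarY)) = -0.1500

-0.1500


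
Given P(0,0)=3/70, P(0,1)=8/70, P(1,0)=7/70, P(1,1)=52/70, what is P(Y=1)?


P(Y=1) = P(0,1)+P(1,1) = 8/70 + 52/70 = 60/70 = 6/7

6/7


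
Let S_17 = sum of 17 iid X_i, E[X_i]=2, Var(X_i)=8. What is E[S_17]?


E[S_n] = n*E[X_1] = 17*2 = 34

34


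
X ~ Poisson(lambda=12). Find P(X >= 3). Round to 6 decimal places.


P(X>=3) = 1 - P(X<=2) = 1 - (e^(-12)*12^0/0! + e^(-12)*12^1/1! + e^(-12)*12^2/2!)
≈ 1 - (0.0000061442 + 0.0000737305 + 0.0004423833)
= 1 - 0.0005222580 = 0.9994777420
≈ 0.999478

0.999478


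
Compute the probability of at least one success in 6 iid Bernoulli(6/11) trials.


P(at least one) = 1 - P(none)
P(none) = (1 - 6/11)^6 = (5/11)^6 = 15625/1771561
P(at least one) = 1 - 15625/1771561 = 1755936/1771561

1755936/1771561


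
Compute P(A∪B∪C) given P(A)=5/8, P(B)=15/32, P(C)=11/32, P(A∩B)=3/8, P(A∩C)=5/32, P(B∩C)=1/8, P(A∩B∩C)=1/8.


P(A∪B∪C) = P(A)+P(B)+P(C) - P(AB)-P(AC)-P(BC) + P(ABC)
= 5/8+15/32+11/32 - 3/8-5/32-1/8 + 1/8
= 29/32

29/32


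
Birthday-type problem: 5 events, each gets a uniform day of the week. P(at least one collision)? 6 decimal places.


P(all different) = prod((7-i)/7 for i=0..4) = 0.149938
P(at least one match) = 1 - 0.149938 = 0.850062

0.850062


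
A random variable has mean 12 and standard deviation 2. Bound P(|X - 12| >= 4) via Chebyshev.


k = 4/2 = 2
Chebyshev: P(|X-mu| >= k*sigma) <= 1/k^2 = 1/2^2 = 1/4

1/4


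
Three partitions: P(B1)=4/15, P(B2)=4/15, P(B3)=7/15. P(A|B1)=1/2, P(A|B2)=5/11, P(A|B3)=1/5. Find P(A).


P(A) = P(A|B1)P(B1) + P(A|B2)P(B2) + P(A|B3)P(B3)
= 1/2*4/15 + 5/11*4/15 + 1/5*7/15
= 2/15 + 4/33 + 7/75 = 287/825

287/825


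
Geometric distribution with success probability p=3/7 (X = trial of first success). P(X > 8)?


P(X > 8) = P(first 8 trials all fail) = (1-p)^8 = (4/7)^8 = 65536/5764801

65536/5764801


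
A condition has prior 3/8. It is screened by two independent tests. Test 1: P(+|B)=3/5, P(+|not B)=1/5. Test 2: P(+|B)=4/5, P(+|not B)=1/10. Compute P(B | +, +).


After test 1: P(+) = 3/5*3/8 + 1/5*5/8 = 7/20
P(B|+) = (9/40)/(7/20) = 9/14
After test 2 (use post1 as new prior): P(+) = 4/5*9/14 + 1/10*5/14 = 11/20
P(B|+,+) = (18/35)/(11/20) = 72/77

72/77


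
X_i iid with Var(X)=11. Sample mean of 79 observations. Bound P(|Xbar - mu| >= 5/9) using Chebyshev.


Var(Xbar) = Var(X)/n = 11/79
Chebyshev: P(|Xbar-mu| >= 5/9) <= Var(Xbar)/(5/9)^2 = (11/79)/(25/81) = 891/1975

891/1975


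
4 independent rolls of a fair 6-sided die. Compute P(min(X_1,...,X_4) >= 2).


P(min >= 2) = P(all X_i >= 2) = (P(X_1 >= 2))^4
= (5/6)^4 = 625/1296

625/1296


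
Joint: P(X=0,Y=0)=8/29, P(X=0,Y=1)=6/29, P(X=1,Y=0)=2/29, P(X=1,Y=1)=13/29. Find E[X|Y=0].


P(Y=0) = 10/29
E[X|Y=0] = (0*8 + 1*2)/10 = 2/10 = 1/5

1/5


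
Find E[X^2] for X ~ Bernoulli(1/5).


For Bernoulli: X in {0,1}
E[X^2] = 0^2*(1-1/5) + 1^2*1/5 = 1/5

1/5


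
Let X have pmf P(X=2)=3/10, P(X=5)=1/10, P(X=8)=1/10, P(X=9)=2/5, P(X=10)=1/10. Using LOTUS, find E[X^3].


E[X^3] = sum(g(x)*P(x))
= 8*3/10 + 125*1/10 + 512*1/10 + 729*2/5 + 1000*1/10
= 4577/10

4577/10


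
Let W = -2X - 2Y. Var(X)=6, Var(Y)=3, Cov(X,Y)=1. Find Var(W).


Var(-2X - 2Y) = (-2)^2*Var(X) + (-2)^2*Var(Y) + 2*(-2)*(-2)*Cov(X,Y)
= 4*6 + 4*3 + 8*1
= 24 + 12 + 8 = 44

44


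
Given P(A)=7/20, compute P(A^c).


P(A') = 1 - P(A) = 1 - 7/20 = 13/20

13/20


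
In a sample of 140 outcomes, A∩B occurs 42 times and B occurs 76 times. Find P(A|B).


P(A|B) = P(A∩B)/P(B) = (42/140)/(76/140) = 42/76 = 21/38

21/38


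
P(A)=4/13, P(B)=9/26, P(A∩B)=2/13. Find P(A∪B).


P(A∪B) = P(A) + P(B) - P(A∩B)
= 4/13 + 9/26 - 2/13 = 1/2

1/2


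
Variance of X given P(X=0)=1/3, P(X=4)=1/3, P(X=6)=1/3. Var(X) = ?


E[X] = 10/3, E[X^2] = 52/3
Var(X) = E[X^2] - (E[X])^2 = 52/3 - (10/3)^2 = 56/9

56/9


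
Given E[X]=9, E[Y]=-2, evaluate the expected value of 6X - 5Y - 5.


E[6X - 5Y - 5] = 6*E[X] - 5*E[Y] - 5
= (6)*(9) + (-5)*(-2) + (-5)
= 54 + 10 - 5 = 59

59


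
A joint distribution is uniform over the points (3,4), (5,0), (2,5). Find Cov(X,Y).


E[X]=10/3, E[Y]=3, E[XY]=22/3
Cov(X,Y) = E[XY] - E[X]E[Y] = 22/3 - 10/3*3 = -8/3

-8/3


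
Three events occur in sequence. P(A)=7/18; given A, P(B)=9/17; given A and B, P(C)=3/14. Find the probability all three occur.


P(A∩B∩C) = P(A) * P(B|A) * P(C|A∩B)
= 7/18 * 9/17 * 3/14
= 7/34 * 3/14 = 3/68

3/68


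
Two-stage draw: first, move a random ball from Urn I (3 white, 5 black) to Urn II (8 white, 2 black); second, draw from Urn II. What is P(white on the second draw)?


P(transfer white) = 3/8; P(transfer black) = 5/8
If white transferred: Urn II has 9 white of 11, so P(white|white moved) = 9/11
If black transferred: Urn II has 8 white of 11, so P(white|black moved) = 8/11
By total probability: P(white) = 3/8*9/11 + 5/8*8/11 = 67/88

67/88


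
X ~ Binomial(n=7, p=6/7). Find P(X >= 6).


P(X>=6) = P(X=6) + P(X=7)
= 46656/117649 + 279936/823543
= 606528/823543

606528/823543


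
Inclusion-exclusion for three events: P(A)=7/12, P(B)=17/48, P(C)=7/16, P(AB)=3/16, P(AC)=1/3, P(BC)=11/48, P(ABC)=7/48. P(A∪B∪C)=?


P(A∪B∪C) = P(A)+P(B)+P(C) - P(AB)-P(AC)-P(BC) + P(ABC)
= 7/12+17/48+7/16 - 3/16-1/3-11/48 + 7/48
= 37/48

37/48


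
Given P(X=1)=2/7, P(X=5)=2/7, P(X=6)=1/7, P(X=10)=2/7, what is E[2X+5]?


E[2X+5] = sum(g(x)*P(x))
= 7*2/7 + 15*2/7 + 17*1/7 + 25*2/7
= 111/7

111/7


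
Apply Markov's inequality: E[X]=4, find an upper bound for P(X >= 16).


Markov: P(X >= a) <= E[X]/a
P(X >= 16) <= 4/16 = 1/4

1/4


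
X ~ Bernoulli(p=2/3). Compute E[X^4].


For Bernoulli: X in {0,1}
E[X^4] = 0^4*(1-2/3) + 1^4*2/3 = 2/3

2/3


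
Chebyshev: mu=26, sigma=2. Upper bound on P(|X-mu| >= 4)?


k = 4/2 = 2
Chebyshev: P(|X-mu| >= k*sigma) <= 1/k^2 = 1/2^2 = 1/4

1/4


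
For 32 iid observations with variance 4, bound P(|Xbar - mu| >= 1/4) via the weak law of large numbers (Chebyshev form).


Var(Xbar) = Var(X)/n = 4/32
Chebyshev: P(|Xbar-mu| >= 1/4) <= Var(Xbar)/(1/4)^2 = (1/8)/(1/16) = 2
Bound exceeds 1, so trivial bound: 1

1


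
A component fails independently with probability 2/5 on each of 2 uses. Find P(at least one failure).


P(at least one) = 1 - P(none)
P(none) = (1 - 2/5)^2 = (3/5)^2 = 9/25
P(at least one) = 1 - 9/25 = 16/25

16/25


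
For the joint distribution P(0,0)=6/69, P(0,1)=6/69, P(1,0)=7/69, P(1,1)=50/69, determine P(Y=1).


P(Y=1) = P(0,1)+P(1,1) = 6/69 + 50/69 = 56/69

56/69


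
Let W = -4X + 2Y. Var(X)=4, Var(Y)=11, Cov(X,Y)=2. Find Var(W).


Var(-4X + 2Y) = (-4)^2*Var(X) + 2^2*Var(Y) + 2*(-4)*2*Cov(X,Y)
= 16*4 + 4*11 - 16*2
= 64 + 44 - 32 = 76

76


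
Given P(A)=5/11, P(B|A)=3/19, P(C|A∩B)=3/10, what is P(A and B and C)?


P(A∩B∩C) = P(A) * P(B|A) * P(C|A∩B)
= 5/11 * 3/19 * 3/10
= 15/209 * 3/10 = 9/418

9/418


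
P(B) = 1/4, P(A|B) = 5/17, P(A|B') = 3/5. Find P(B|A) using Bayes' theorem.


P(A) = P(A|B)P(B) + P(A|B')P(B') = 5/17*1/4 + 3/5*3/4 = 89/170
P(B|A) = P(A|B)P(B)/P(A) = (5/68)/(89/170) = 25/178

25/178


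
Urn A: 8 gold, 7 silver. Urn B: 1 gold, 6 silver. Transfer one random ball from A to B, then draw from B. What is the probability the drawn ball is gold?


P(transfer gold) = 8/15; P(transfer silver) = 7/15
If gold transferred: Urn II has 2 gold of 8, so P(gold|gold moved) = 1/4
If silver transferred: Urn II has 1 gold of 8, so P(gold|silver moved) = 1/8
By total probability: P(gold) = 8/15*1/4 + 7/15*1/8 = 23/120

23/120


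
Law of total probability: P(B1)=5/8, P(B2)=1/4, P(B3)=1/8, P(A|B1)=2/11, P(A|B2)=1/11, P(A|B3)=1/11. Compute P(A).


P(A) = P(A|B1)P(B1) + P(A|B2)P(B2) + P(A|B3)P(B3)
= 2/11*5/8 + 1/11*1/4 + 1/11*1/8
= 5/44 + 1/44 + 1/88 = 13/88

13/88


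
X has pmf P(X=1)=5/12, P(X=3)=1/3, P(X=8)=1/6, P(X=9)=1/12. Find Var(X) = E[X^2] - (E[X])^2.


E[X] = 7/2, E[X^2] = 125/6
Var(X) = E[X^2] - (E[X])^2 = 125/6 - (7/2)^2 = 103/12

103/12


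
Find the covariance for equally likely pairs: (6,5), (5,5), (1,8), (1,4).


E[X]=13/4, E[Y]=11/2, E[XY]=67/4
Cov(X,Y) = E[XY] - E[X]E[Y] = 67/4 - 13/4*11/2 = -9/8

-9/8


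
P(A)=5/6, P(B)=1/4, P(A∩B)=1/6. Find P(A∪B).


P(A∪B) = P(A) + P(B) - P(A∩B)
= 5/6 + 1/4 - 1/6 = 11/12

11/12


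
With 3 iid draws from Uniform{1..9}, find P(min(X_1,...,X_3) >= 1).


P(min >= 1) = P(all X_i >= 1) = (P(X_1 >= 1))^3
= (9/9)^3 = 1^3 = 1

1


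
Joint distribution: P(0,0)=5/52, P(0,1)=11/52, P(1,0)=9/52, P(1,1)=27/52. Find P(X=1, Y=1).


Read from table: P(X=1, Y=1) = 27/52

27/52


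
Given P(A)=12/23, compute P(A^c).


P(A') = 1 - P(A) = 1 - 12/23 = 11/23

11/23


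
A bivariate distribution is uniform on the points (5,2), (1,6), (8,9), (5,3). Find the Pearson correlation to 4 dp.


Cov(X,Y) = 2.0000, Var(X) = 6.1875, Var(Y) = 7.5000
rho = Cov/(sqrt(VarX)*sqrt(VarY)) = 0.2936

0.2936


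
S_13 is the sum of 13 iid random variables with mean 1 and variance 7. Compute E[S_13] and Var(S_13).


E[S_n] = n*mu = 13*1 = 13
Var(S_n) = n*sigma^2 = 13*7 = 91

E[S_13]=13, Var(S_13)=91


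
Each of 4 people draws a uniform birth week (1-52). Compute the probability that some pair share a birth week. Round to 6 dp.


P(all different) = prod((52-i)/52 for i=0..3) = 0.888641
P(at least one match) = 1 - 0.888641 = 0.111359

0.111359


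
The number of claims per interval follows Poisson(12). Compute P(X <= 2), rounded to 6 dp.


P(X<=2) = e^(-12)*12^0/0! + e^(-12)*12^1/1! + e^(-12)*12^2/2!
≈ 0.0000061442 + 0.0000737305 + 0.0004423833
= 0.0005222580
≈ 0.000522

0.000522


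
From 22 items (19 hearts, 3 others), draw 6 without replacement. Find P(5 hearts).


P(X=5) = C(19,5)*C(3,1) / C(22,6)
= 11628*3 / 74613
= 34884/74613 = 36/77

36/77


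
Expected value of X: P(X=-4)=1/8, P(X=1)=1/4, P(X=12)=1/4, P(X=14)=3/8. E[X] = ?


E[X] = sum(x * P(x))
= -4*1/8 + 1*1/4 + 12*1/4 + 14*3/8
= 8

8


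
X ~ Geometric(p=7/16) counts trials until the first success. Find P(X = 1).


P(X=1) = (1-p)^0 * p = (9/16)^0 * 7/16
= 1 * 7/16 = 7/16

7/16


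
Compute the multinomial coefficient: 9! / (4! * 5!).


9! = 362880
Denominator: 4!=24 * 5!=120
Coefficient = 362880 / 2880 = 126

126


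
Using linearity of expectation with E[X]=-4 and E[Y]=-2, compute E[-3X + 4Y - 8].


E[-3X + 4Y - 8] = -3*E[X] + 4*E[Y] - 8
= (-3)*(-4) + (4)*(-2) + (-8)
= 12 - 8 - 8 = -4

-4


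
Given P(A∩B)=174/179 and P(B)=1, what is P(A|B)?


P(A|B) = P(A∩B)/P(B) = (174/179)/(179/179) = 174/179

174/179


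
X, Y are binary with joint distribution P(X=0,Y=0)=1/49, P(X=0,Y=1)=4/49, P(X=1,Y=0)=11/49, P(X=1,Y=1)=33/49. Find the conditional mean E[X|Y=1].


P(Y=1) = 37/49
E[X|Y=1] = (0*4 + 1*33)/37 = 33/37

33/37


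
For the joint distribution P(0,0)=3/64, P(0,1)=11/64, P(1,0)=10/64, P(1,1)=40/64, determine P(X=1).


P(X=1) = P(1,0)+P(1,1) = 10/64 + 40/64 = 50/64 = 25/32

25/32


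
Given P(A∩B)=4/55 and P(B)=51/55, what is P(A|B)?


P(A|B) = P(A∩B)/P(B) = (4/55)/(51/55) = 4/51

4/51


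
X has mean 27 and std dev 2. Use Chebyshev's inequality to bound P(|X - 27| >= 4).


k = 4/2 = 2
Chebyshev: P(|X-mu| >= k*sigma) <= 1/k^2 = 1/2^2 = 1/4

1/4


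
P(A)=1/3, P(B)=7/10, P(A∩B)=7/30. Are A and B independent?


P(A)*P(B) = 1/3*7/10 = 7/30
P(A∩B) = 7/30, which equals P(A)P(B), so independent

Yes, A and B are independent


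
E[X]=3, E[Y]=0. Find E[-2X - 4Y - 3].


E[-2X - 4Y - 3] = -2*E[X] - 4*E[Y] - 3
= (-2)*(3) + (-4)*(0) + (-3)
= -6 + 0 - 3 = -9

-9


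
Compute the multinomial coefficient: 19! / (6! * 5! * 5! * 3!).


19! = 121645100408832000
Denominator: 6!=720 * 5!=120 * 5!=120 * 3!=6
Coefficient = 121645100408832000 / 62208000 = 1955457504

1955457504


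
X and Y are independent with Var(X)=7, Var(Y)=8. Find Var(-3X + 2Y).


Independence => Cov(X,Y)=0
Var(-3X + 2Y) = (-3)^2*Var(X) + 2^2*Var(Y)
= 9*7 + 4*8 = 95

95


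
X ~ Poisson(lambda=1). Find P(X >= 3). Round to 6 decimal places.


P(X>=3) = 1 - P(X<=2) = 1 - (e^(-1)*1^0/0! + e^(-1)*1^1/1! + e^(-1)*1^2/2!)
≈ 1 - (0.3678794412 + 0.3678794412 + 0.1839397206)
= 1 - 0.9196986030 = 0.0803013970
≈ 0.080301

0.080301


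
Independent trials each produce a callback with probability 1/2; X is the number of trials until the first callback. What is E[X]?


For geometric (trials until first success), E[X] = 1/p = 1/(1/2) = 2

2


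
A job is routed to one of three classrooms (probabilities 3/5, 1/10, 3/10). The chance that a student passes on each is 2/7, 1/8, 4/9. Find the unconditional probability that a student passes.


P(A) = P(A|B1)P(B1) + P(A|B2)P(B2) + P(A|B3)P(B3)
= 2/7*3/5 + 1/8*1/10 + 4/9*3/10
= 6/35 + 1/80 + 2/15 = 533/1680

533/1680


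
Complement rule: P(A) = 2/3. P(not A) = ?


P(A') = 1 - P(A) = 1 - 2/3 = 1/3

1/3


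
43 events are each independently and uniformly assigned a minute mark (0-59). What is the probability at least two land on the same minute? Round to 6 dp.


P(all different) = prod((60-i)/60 for i=0..42) = 0.000000
P(at least one match) = 1 - 0.000000 = 1.000000

1.000000


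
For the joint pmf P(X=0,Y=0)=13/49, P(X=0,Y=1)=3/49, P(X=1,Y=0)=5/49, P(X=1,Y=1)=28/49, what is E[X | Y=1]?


P(Y=1) = 31/49
E[X|Y=1] = (0*3 + 1*28)/31 = 28/31

28/31


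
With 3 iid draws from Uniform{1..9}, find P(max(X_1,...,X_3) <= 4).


P(max <= 4) = P(all X_i <= 4) = (P(X_1 <= 4))^3
= (4/9)^3 = 64/729

64/729


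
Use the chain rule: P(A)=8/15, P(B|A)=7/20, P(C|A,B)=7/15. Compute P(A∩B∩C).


P(A∩B∩C) = P(A) * P(B|A) * P(C|A∩B)
= 8/15 * 7/20 * 7/15
= 14/75 * 7/15 = 98/1125

98/1125


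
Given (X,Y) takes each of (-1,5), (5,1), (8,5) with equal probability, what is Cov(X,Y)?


E[X]=4, E[Y]=11/3, E[XY]=40/3
Cov(X,Y) = E[XY] - E[X]E[Y] = 40/3 - 4*11/3 = -4/3

-4/3


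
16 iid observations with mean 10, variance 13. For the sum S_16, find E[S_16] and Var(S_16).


E[S_n] = n*mu = 16*10 = 160
Var(S_n) = n*sigma^2 = 16*13 = 208

E[S_16]=160, Var(S_16)=208


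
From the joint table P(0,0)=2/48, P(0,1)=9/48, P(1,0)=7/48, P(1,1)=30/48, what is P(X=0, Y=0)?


Read from table: P(X=0, Y=0) = 2/48 = 1/24

1/24


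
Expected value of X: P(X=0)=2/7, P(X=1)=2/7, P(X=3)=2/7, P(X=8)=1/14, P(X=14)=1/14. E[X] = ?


E[X] = sum(x * P(x))
= 0*2/7 + 1*2/7 + 3*2/7 + 8*1/14 + 14*1/14
= 19/7

19/7


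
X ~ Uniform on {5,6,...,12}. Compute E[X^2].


E[X^2] = (1/8) * sum(x^2 for x=5..12)
= 620/8 = 155/2

155/2


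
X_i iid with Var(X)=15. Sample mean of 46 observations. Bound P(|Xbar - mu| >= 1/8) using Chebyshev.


Var(Xbar) = Var(X)/n = 15/46
Chebyshev: P(|Xbar-mu| >= 1/8) <= Var(Xbar)/(1/8)^2 = (15/46)/(1/64) = 480/23
Bound exceeds 1, so trivial bound: 1

1


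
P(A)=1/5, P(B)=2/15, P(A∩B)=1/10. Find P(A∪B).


P(A∪B) = P(A) + P(B) - P(A∩B)
= 1/5 + 2/15 - 1/10 = 7/30

7/30


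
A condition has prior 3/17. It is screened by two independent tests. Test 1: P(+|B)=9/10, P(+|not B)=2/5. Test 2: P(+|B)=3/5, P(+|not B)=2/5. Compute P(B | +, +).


After test 1: P(+) = 9/10*3/17 + 2/5*14/17 = 83/170
P(B|+) = (27/170)/(83/170) = 27/83
After test 2 (use post1 as new prior): P(+) = 3/5*27/83 + 2/5*56/83 = 193/415
P(B|+,+) = (81/415)/(193/415) = 81/193

81/193


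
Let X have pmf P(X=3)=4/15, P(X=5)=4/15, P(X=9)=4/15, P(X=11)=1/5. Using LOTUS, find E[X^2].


E[X^2] = sum(g(x)*P(x))
= 9*4/15 + 25*4/15 + 81*4/15 + 121*1/5
= 823/15

823/15


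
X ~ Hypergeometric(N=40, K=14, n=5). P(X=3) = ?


P(X=3) = C(14,3)*C(26,2) / C(40,5)
= 364*325 / 658008
= 118300/658008 = 2275/12654

2275/12654


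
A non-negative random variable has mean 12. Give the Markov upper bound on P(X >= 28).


Markov: P(X >= a) <= E[X]/a
P(X >= 28) <= 12/28 = 3/7

3/7


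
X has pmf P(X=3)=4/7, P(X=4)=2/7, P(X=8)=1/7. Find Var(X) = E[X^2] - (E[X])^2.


E[X] = 4, E[X^2] = 132/7
Var(X) = E[X^2] - (E[X])^2 = 132/7 - (4)^2 = 20/7

20/7


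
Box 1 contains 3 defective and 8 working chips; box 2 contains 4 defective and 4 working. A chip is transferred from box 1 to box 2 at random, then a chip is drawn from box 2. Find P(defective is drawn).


P(transfer defective) = 3/11; P(transfer working) = 8/11
If defective transferred: Urn II has 5 defective of 9, so P(defective|defective moved) = 5/9
If working transferred: Urn II has 4 defective of 9, so P(defective|working moved) = 4/9
By total probability: P(defective) = 3/11*5/9 + 8/11*4/9 = 47/99

47/99


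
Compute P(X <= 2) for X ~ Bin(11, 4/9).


P(X<=2) = P(X=0) + P(X=1) + P(X=2)
= 48828125/31381059609 + 429687500/31381059609 + 1718750000/31381059609
= 244140625/3486784401

244140625/3486784401


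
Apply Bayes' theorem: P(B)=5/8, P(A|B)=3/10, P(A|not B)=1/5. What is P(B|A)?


P(A) = P(A|B)P(B) + P(A|B')P(B') = 3/10*5/8 + 1/5*3/8 = 21/80
P(B|A) = P(A|B)P(B)/P(A) = (3/16)/(21/80) = 5/7

5/7
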